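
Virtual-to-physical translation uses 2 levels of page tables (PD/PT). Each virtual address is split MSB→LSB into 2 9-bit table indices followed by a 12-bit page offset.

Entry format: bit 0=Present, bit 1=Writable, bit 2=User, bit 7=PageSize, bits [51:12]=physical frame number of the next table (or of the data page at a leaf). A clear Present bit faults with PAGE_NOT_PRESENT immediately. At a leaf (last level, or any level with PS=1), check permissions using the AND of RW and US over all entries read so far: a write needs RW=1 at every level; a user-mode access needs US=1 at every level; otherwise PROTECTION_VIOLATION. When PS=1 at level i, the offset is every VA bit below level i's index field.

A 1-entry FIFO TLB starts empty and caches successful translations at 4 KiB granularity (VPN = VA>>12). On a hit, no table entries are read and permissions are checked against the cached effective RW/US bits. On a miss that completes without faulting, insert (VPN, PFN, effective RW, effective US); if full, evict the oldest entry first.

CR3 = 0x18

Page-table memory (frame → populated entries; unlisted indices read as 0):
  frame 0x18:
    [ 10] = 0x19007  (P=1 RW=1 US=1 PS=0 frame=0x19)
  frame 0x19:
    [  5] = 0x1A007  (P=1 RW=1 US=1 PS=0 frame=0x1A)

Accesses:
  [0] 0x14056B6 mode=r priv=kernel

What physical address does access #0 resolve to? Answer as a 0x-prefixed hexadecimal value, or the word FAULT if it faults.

Per-access translation:
#0 VA=0x14056B6 (r,kernel):
  L0: frame=0x18 idx=10 entry=0x19007 [P=1 RW=1 US=1 PS=0]
  L1: frame=0x19 idx=5 entry=0x1A007 [P=1 RW=1 US=1 PS=0]
  ⇒ phys 0x1A6B6  [2 reads]

Access #0 PA: 0x1A6B6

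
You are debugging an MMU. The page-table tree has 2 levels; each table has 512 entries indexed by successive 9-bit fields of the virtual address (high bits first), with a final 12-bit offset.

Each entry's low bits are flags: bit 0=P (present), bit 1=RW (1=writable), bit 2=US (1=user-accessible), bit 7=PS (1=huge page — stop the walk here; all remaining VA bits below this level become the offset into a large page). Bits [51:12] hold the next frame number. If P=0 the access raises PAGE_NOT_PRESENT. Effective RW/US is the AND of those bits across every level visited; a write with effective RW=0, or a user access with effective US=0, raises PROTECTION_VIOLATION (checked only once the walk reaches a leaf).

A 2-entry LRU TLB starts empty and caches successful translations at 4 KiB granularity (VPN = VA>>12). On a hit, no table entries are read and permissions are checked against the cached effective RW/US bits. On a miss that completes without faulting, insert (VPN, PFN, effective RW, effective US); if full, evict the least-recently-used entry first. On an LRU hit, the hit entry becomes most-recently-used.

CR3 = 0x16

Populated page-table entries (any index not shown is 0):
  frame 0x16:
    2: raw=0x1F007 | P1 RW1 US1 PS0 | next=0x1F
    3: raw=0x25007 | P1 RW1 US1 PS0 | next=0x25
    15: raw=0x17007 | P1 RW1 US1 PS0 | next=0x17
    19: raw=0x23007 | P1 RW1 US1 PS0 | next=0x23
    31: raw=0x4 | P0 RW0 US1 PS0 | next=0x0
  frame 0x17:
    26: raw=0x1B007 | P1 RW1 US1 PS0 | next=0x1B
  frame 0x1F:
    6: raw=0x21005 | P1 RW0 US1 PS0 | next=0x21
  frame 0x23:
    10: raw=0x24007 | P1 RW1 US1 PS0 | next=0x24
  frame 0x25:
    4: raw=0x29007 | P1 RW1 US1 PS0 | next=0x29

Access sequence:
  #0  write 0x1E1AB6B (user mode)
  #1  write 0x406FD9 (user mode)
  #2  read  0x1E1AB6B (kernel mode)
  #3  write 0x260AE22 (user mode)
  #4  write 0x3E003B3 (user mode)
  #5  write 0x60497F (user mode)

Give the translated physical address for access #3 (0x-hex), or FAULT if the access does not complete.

Walk each access:
#0 VA=0x1E1AB6B (w,user):
  L0 @0x16[15] → 0x17007  P=1,RW=1,US=1,PS=0
  L1 @0x17[26] → 0x1B007  P=1,RW=1,US=1,PS=0
  ✓ 0x1BB6B  — 2 lookups
#1 VA=0x406FD9 (w,user):
  L0 @0x16[2] → 0x1F007  P=1,RW=1,US=1,PS=0
  L1 @0x1F[6] → 0x21005  P=1,RW=0,US=1,PS=0
  ⇒ fault: PROTECTION_VIOLATION  — 2 lookups
#2 VA=0x1E1AB6B (r,kernel):
  TLB hit vpn=0x1E1A → PA=0x1BB6B
#3 VA=0x260AE22 (w,user):
  L0 @0x16[19] → 0x23007  P=1,RW=1,US=1,PS=0
  L1 @0x23[10] → 0x24007  P=1,RW=1,US=1,PS=0
  ✓ 0x24E22  — 2 lookups
#4 VA=0x3E003B3 (w,user):
  L0 @0x16[31] → 0x4  P=0,RW=0,US=1,PS=0
  ⇒ fault: PAGE_NOT_PRESENT  — 1 lookups
#5 VA=0x60497F (w,user):
  L0 @0x16[3] → 0x25007  P=1,RW=1,US=1,PS=0
  L1 @0x25[4] → 0x29007  P=1,RW=1,US=1,PS=0
  ✓ 0x2997F  — 2 lookups

Access #3 PA: 0x24E22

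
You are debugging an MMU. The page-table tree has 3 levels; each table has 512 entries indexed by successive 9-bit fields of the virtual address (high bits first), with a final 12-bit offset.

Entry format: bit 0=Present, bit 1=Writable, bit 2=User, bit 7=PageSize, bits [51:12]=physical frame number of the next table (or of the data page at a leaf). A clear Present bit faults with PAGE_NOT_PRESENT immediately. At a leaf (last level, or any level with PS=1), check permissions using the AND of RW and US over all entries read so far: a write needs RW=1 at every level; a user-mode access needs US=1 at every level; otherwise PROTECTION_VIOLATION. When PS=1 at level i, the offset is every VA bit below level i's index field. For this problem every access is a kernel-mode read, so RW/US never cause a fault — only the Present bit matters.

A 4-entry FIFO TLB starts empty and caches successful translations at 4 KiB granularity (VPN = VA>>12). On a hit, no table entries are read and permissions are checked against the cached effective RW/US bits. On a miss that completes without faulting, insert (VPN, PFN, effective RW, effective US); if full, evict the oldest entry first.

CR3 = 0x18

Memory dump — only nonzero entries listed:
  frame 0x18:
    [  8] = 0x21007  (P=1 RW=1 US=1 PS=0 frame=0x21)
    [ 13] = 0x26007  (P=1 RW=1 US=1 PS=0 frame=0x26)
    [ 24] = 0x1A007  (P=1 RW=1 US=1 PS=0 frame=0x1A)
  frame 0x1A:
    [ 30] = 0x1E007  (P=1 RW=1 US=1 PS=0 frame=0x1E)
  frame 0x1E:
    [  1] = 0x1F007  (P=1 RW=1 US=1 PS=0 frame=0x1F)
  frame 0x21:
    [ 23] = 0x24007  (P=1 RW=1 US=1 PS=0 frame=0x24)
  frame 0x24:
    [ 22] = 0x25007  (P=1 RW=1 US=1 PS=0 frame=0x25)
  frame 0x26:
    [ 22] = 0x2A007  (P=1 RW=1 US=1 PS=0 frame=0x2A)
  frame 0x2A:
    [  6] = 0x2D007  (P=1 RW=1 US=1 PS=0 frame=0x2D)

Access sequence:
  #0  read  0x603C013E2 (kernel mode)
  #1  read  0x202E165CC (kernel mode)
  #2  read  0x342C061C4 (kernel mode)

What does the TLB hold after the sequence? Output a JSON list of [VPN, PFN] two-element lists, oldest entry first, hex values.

Per-access translation:
#0 VA=0x603C013E2 (r,kernel):
  L0: frame=0x18 idx=24 entry=0x1A007 [P=1 RW=1 US=1 PS=0]
  L1: frame=0x1A idx=30 entry=0x1E007 [P=1 RW=1 US=1 PS=0]
  L2: frame=0x1E idx=1 entry=0x1F007 [P=1 RW=1 US=1 PS=0]
  ⇒ phys 0x1F3E2  [3 reads]
#1 VA=0x202E165CC (r,kernel):
  L0: frame=0x18 idx=8 entry=0x21007 [P=1 RW=1 US=1 PS=0]
  L1: frame=0x21 idx=23 entry=0x24007 [P=1 RW=1 US=1 PS=0]
  L2: frame=0x24 idx=22 entry=0x25007 [P=1 RW=1 US=1 PS=0]
  ⇒ phys 0x255CC  [3 reads]
#2 VA=0x342C061C4 (r,kernel):
  L0: frame=0x18 idx=13 entry=0x26007 [P=1 RW=1 US=1 PS=0]
  L1: frame=0x26 idx=22 entry=0x2A007 [P=1 RW=1 US=1 PS=0]
  L2: frame=0x2A idx=6 entry=0x2D007 [P=1 RW=1 US=1 PS=0]
  ⇒ phys 0x2D1C4  [3 reads]

TLB: [["0x603C01", "0x1F"], ["0x202E16", "0x25"], ["0x342C06", "0x2D"]]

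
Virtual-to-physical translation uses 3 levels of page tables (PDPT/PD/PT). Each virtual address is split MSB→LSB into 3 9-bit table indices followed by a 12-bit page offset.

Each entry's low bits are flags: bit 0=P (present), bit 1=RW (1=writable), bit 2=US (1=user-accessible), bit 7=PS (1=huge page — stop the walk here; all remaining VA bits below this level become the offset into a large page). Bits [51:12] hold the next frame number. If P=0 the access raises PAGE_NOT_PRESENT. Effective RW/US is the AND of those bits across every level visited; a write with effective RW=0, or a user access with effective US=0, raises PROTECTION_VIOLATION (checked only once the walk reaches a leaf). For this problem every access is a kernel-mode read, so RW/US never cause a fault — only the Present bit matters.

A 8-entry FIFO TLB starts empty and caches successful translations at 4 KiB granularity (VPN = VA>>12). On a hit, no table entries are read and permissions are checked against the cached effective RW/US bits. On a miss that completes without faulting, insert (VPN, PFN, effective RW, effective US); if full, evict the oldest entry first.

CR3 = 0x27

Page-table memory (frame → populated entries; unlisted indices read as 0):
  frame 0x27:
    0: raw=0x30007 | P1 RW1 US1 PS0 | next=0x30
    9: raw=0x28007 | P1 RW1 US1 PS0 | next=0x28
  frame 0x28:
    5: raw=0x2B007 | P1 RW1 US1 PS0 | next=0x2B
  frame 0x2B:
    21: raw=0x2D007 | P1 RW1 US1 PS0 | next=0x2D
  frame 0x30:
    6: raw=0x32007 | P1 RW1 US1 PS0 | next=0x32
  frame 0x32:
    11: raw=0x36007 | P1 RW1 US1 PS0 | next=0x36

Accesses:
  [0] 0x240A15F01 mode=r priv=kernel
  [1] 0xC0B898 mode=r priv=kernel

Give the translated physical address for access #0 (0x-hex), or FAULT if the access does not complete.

Trace:
#0 VA=0x240A15F01 (r,kernel):
  L0 @0x27[9] → 0x28007  P=1,RW=1,US=1,PS=0
  L1 @0x28[5] → 0x2B007  P=1,RW=1,US=1,PS=0
  L2 @0x2B[21] → 0x2D007  P=1,RW=1,US=1,PS=0
  ⇒ phys 0x2DF01  [3 reads]
#1 VA=0xC0B898 (r,kernel):
  L0 @0x27[0] → 0x30007  P=1,RW=1,US=1,PS=0
  L1 @0x30[6] → 0x32007  P=1,RW=1,US=1,PS=0
  L2 @0x32[11] → 0x36007  P=1,RW=1,US=1,PS=0
  ⇒ phys 0x36898  [3 reads]

Access #0 PA: 0x2DF01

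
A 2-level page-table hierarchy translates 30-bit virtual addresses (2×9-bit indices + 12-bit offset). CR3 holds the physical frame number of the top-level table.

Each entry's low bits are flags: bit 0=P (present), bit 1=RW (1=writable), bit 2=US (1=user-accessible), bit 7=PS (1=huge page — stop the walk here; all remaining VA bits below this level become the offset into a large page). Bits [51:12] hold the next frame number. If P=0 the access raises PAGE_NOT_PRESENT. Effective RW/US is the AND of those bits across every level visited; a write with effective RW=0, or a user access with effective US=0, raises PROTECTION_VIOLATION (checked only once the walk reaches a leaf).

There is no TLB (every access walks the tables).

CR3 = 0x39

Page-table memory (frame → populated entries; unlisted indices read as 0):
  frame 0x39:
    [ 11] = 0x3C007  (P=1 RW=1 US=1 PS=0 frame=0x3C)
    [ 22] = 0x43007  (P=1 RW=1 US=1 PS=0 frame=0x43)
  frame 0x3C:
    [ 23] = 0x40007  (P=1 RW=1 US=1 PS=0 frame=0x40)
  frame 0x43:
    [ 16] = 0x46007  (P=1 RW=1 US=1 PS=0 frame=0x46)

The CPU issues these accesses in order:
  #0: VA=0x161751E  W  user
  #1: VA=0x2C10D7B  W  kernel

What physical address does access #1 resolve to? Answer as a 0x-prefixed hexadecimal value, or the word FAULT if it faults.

Walk each access:
#0 VA=0x161751E (w,user):
  lvl0: tbl 0x39, slot 11 ⇒ 0x3C007 (P1/RW1/US1/PS0)
  lvl1: tbl 0x3C, slot 23 ⇒ 0x40007 (P1/RW1/US1/PS0)
  → PA=0x4051E  (2 entries read)
#1 VA=0x2C10D7B (w,kernel):
  lvl0: tbl 0x39, slot 22 ⇒ 0x43007 (P1/RW1/US1/PS0)
  lvl1: tbl 0x43, slot 16 ⇒ 0x46007 (P1/RW1/US1/PS0)
  → PA=0x46D7B  (2 entries read)

Access #1 PA: 0x46D7B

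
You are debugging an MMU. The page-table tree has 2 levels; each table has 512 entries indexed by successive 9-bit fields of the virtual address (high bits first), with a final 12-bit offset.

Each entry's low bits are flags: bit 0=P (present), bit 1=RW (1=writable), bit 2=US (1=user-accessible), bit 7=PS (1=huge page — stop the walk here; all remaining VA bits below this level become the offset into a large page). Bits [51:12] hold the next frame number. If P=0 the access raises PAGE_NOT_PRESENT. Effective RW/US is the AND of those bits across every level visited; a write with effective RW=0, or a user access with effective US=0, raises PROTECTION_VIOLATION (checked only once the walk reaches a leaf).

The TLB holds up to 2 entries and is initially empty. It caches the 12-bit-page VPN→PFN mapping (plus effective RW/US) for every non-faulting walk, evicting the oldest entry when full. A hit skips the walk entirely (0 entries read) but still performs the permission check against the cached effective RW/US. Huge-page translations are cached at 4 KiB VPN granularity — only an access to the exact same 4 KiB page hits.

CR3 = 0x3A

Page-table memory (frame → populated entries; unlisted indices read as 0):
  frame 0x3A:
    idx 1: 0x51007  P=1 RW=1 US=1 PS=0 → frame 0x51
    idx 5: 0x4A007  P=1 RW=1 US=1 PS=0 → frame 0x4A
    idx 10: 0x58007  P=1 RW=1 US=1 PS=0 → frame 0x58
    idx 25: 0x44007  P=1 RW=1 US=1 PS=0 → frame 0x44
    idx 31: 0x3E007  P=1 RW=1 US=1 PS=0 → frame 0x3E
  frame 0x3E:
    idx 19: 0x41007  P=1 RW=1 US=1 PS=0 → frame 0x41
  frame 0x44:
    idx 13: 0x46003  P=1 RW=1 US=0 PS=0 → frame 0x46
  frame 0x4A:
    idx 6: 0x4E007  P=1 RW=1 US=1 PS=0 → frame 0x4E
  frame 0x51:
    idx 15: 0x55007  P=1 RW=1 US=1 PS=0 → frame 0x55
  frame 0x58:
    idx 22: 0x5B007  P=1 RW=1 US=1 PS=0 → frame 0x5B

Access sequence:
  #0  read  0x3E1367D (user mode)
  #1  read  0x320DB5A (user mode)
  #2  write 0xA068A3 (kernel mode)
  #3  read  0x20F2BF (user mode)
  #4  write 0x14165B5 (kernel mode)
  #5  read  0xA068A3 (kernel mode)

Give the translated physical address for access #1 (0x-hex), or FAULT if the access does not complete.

Trace:
#0 VA=0x3E1367D (r,user):
  L0: frame=0x3A idx=31 entry=0x3E007 [P=1 RW=1 US=1 PS=0]
  L1: frame=0x3E idx=19 entry=0x41007 [P=1 RW=1 US=1 PS=0]
  → PA=0x4167D  (2 entries read)
#1 VA=0x320DB5A (r,user):
  L0: frame=0x3A idx=25 entry=0x44007 [P=1 RW=1 US=1 PS=0]
  L1: frame=0x44 idx=13 entry=0x46003 [P=1 RW=1 US=0 PS=0]
  → PROTECTION_VIOLATION  (2 entries read)
#2 VA=0xA068A3 (w,kernel):
  L0: frame=0x3A idx=5 entry=0x4A007 [P=1 RW=1 US=1 PS=0]
  L1: frame=0x4A idx=6 entry=0x4E007 [P=1 RW=1 US=1 PS=0]
  → PA=0x4E8A3  (2 entries read)
#3 VA=0x20F2BF (r,user):
  L0: frame=0x3A idx=1 entry=0x51007 [P=1 RW=1 US=1 PS=0]
  L1: frame=0x51 idx=15 entry=0x55007 [P=1 RW=1 US=1 PS=0]
  → PA=0x552BF  (2 entries read)
#4 VA=0x14165B5 (w,kernel):
  L0: frame=0x3A idx=10 entry=0x58007 [P=1 RW=1 US=1 PS=0]
  L1: frame=0x58 idx=22 entry=0x5B007 [P=1 RW=1 US=1 PS=0]
  → PA=0x5B5B5  (2 entries read)
#5 VA=0xA068A3 (r,kernel):
  L0: frame=0x3A idx=5 entry=0x4A007 [P=1 RW=1 US=1 PS=0]
  L1: frame=0x4A idx=6 entry=0x4E007 [P=1 RW=1 US=1 PS=0]
  → PA=0x4E8A3  (2 entries read)

Access #1 PA: FAULT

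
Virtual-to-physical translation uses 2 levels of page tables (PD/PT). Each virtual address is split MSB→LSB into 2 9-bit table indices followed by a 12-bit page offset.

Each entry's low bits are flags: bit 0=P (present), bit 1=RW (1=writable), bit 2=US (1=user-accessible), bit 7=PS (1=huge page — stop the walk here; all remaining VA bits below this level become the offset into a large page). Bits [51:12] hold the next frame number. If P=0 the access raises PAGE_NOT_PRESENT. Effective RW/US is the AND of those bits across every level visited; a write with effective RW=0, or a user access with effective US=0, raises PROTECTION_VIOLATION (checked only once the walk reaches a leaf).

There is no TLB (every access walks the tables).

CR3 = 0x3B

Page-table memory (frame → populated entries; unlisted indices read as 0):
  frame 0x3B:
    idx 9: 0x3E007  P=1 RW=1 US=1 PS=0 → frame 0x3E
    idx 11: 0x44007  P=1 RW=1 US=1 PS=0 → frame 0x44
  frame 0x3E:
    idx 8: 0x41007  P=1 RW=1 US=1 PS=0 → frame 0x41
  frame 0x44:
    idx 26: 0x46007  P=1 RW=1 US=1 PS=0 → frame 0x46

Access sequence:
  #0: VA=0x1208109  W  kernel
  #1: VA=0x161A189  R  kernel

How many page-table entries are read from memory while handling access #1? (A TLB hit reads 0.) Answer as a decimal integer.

Walk each access:
#0 VA=0x1208109 (w,kernel):
  L0 @0x3B[9] → 0x3E007  P=1,RW=1,US=1,PS=0
  L1 @0x3E[8] → 0x41007  P=1,RW=1,US=1,PS=0
  ✓ 0x41109  — 2 lookups
#1 VA=0x161A189 (r,kernel):
  L0 @0x3B[11] → 0x44007  P=1,RW=1,US=1,PS=0
  L1 @0x44[26] → 0x46007  P=1,RW=1,US=1,PS=0
  ✓ 0x46189  — 2 lookups

Entries read for #1: 2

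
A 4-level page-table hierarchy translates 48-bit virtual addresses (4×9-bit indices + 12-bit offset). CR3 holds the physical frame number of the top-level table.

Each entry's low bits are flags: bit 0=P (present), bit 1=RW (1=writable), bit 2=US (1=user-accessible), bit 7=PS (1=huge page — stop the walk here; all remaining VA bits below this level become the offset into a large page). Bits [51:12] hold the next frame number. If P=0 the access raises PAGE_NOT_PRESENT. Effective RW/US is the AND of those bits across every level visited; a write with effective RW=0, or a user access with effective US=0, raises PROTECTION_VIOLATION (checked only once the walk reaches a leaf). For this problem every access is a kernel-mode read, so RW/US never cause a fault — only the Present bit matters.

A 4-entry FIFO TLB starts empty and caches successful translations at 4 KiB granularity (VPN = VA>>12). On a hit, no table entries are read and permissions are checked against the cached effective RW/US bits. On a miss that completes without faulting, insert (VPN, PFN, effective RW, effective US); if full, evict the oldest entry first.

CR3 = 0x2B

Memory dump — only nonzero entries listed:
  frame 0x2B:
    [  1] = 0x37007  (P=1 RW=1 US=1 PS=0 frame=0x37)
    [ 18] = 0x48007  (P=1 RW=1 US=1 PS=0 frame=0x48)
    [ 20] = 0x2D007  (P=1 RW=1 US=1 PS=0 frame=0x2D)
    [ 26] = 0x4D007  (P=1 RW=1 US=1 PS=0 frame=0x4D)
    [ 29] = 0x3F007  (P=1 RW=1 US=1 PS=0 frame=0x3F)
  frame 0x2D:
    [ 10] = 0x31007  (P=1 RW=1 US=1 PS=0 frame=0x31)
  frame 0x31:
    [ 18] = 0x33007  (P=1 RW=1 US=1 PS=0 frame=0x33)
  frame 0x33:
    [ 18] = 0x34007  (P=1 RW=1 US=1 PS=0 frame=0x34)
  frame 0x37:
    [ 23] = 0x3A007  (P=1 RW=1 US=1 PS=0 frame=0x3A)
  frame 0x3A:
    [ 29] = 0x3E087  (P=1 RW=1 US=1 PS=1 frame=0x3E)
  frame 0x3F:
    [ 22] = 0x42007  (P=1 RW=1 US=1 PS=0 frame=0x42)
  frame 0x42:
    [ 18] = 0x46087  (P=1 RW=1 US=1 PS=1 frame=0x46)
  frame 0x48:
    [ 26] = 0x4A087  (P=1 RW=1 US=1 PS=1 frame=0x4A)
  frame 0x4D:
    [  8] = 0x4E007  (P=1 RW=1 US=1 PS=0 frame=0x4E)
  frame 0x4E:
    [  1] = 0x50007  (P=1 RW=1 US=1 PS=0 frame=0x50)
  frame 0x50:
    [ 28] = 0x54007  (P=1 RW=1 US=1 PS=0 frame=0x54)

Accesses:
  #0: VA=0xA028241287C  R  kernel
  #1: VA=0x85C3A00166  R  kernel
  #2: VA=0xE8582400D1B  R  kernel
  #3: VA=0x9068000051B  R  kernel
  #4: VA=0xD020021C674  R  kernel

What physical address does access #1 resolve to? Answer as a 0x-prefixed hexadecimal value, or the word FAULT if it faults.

Per-access translation:
#0 VA=0xA028241287C (r,kernel):
  [0] read 0x2B idx=20: raw=0x2D007 flags P=1 W=1 U=1 S=0
  [1] read 0x2D idx=10: raw=0x31007 flags P=1 W=1 U=1 S=0
  [2] read 0x31 idx=18: raw=0x33007 flags P=1 W=1 U=1 S=0
  [3] read 0x33 idx=18: raw=0x34007 flags P=1 W=1 U=1 S=0
  ⇒ phys 0x3487C  [4 reads]
#1 VA=0x85C3A00166 (r,kernel):
  [0] read 0x2B idx=1: raw=0x37007 flags P=1 W=1 U=1 S=0
  [1] read 0x37 idx=23: raw=0x3A007 flags P=1 W=1 U=1 S=0
  [2] read 0x3A idx=29: raw=0x3E087 flags P=1 W=1 U=1 S=1
  ⇒ phys 0x3E166 (huge @L2)  [3 reads]
#2 VA=0xE8582400D1B (r,kernel):
  [0] read 0x2B idx=29: raw=0x3F007 flags P=1 W=1 U=1 S=0
  [1] read 0x3F idx=22: raw=0x42007 flags P=1 W=1 U=1 S=0
  [2] read 0x42 idx=18: raw=0x46087 flags P=1 W=1 U=1 S=1
  ⇒ phys 0x46D1B (huge @L2)  [3 reads]
#3 VA=0x9068000051B (r,kernel):
  [0] read 0x2B idx=18: raw=0x48007 flags P=1 W=1 U=1 S=0
  [1] read 0x48 idx=26: raw=0x4A087 flags P=1 W=1 U=1 S=1
  ⇒ phys 0x4A51B (huge @L1)  [2 reads]
#4 VA=0xD020021C674 (r,kernel):
  [0] read 0x2B idx=26: raw=0x4D007 flags P=1 W=1 U=1 S=0
  [1] read 0x4D idx=8: raw=0x4E007 flags P=1 W=1 U=1 S=0
  [2] read 0x4E idx=1: raw=0x50007 flags P=1 W=1 U=1 S=0
  [3] read 0x50 idx=28: raw=0x54007 flags P=1 W=1 U=1 S=0
  ⇒ phys 0x54674  [4 reads]

Access #1 PA: 0x3E166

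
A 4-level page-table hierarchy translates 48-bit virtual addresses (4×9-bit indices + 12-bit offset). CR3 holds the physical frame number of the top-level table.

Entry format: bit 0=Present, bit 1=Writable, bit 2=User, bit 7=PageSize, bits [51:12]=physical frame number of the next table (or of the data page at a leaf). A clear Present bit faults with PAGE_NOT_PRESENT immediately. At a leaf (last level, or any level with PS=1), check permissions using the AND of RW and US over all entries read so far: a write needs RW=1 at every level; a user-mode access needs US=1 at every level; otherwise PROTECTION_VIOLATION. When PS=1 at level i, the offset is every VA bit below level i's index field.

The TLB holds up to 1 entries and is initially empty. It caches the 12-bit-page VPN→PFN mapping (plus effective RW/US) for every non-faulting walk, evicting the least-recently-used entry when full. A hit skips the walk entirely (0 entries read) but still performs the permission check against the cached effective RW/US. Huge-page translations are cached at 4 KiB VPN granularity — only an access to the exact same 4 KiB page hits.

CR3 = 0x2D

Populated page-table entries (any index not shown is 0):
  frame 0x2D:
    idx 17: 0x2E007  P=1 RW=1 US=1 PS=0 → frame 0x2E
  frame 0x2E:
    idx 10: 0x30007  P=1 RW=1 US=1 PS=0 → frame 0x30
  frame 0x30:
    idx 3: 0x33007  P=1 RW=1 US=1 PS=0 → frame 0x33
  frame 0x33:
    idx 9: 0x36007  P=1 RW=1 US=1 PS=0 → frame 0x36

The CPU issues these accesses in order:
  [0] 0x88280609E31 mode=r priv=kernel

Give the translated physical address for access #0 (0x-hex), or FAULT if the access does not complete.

Per-access translation:
#0 VA=0x88280609E31 (r,kernel):
  L0: frame=0x2D idx=17 entry=0x2E007 [P=1 RW=1 US=1 PS=0]
  L1: frame=0x2E idx=10 entry=0x30007 [P=1 RW=1 US=1 PS=0]
  L2: frame=0x30 idx=3 entry=0x33007 [P=1 RW=1 US=1 PS=0]
  L3: frame=0x33 idx=9 entry=0x36007 [P=1 RW=1 US=1 PS=0]
  ⇒ phys 0x36E31  [4 reads]

Access #0 PA: 0x36E31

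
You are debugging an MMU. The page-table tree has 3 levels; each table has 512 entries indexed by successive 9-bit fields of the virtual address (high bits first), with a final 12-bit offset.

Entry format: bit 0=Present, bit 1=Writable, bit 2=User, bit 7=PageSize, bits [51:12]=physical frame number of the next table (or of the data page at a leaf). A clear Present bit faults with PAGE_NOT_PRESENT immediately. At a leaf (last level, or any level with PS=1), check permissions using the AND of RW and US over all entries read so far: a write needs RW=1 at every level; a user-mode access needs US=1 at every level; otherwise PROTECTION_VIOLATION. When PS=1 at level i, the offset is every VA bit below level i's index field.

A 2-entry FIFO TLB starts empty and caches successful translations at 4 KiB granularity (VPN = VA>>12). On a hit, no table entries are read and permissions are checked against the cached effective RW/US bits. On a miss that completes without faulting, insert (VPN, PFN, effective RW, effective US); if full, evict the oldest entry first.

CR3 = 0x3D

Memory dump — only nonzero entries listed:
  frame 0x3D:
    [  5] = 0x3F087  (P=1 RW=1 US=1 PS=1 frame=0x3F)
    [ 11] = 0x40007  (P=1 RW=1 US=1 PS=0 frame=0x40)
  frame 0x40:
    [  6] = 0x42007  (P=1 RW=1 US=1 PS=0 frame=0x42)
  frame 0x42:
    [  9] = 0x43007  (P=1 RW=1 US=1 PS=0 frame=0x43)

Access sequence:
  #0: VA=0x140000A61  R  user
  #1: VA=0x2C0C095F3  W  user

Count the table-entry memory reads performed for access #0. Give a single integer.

Trace:
#0 VA=0x140000A61 (r,user):
  lvl0: tbl 0x3D, slot 5 ⇒ 0x3F087 (P1/RW1/US1/PS1)
  → PA=0x3FA61 (huge @L0)  (1 entries read)
#1 VA=0x2C0C095F3 (w,user):
  lvl0: tbl 0x3D, slot 11 ⇒ 0x40007 (P1/RW1/US1/PS0)
  lvl1: tbl 0x40, slot 6 ⇒ 0x42007 (P1/RW1/US1/PS0)
  lvl2: tbl 0x42, slot 9 ⇒ 0x43007 (P1/RW1/US1/PS0)
  → PA=0x435F3  (3 entries read)

Entries read for #0: 1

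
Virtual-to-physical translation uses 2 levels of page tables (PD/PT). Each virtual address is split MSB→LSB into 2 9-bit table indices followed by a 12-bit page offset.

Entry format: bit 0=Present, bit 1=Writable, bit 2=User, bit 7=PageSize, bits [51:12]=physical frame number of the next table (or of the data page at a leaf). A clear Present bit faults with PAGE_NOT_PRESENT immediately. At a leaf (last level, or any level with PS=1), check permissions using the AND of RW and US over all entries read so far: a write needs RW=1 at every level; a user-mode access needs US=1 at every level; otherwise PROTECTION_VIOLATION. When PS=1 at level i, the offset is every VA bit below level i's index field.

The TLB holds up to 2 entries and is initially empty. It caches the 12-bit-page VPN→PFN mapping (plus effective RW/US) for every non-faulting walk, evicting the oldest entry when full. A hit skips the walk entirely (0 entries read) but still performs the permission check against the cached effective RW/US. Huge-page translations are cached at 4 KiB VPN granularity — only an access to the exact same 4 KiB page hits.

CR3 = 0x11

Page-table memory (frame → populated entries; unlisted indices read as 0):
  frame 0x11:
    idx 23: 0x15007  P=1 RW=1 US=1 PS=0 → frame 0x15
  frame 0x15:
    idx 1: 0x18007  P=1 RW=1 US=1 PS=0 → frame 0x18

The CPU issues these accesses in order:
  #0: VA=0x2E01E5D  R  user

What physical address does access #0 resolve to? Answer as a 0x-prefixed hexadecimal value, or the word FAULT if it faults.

Walk each access:
#0 VA=0x2E01E5D (r,user):
  L0 @0x11[23] → 0x15007  P=1,RW=1,US=1,PS=0
  L1 @0x15[1] → 0x18007  P=1,RW=1,US=1,PS=0
  → PA=0x18E5D  (2 entries read)

Access #0 PA: 0x18E5D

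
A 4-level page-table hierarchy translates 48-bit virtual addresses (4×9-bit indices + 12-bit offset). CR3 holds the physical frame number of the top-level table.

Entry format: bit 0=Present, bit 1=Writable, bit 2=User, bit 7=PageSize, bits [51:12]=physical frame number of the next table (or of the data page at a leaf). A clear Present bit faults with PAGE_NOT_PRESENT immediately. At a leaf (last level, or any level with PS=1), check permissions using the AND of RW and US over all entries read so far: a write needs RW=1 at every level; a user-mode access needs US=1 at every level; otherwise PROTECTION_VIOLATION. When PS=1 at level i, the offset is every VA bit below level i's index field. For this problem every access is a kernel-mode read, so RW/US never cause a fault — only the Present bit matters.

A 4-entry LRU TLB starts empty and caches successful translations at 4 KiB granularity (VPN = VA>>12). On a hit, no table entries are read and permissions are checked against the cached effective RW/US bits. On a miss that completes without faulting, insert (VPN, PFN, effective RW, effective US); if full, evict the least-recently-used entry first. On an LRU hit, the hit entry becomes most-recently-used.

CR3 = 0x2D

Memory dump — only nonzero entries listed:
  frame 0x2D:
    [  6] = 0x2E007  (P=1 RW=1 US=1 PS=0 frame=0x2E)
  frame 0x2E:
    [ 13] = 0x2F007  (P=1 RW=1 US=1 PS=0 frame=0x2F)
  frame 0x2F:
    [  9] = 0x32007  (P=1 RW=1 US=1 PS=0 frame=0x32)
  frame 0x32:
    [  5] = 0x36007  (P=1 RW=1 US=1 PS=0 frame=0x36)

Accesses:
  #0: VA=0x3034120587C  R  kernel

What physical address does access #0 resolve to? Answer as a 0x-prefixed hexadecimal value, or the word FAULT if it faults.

Trace:
#0 VA=0x3034120587C (r,kernel):
  L0: frame=0x2D idx=6 entry=0x2E007 [P=1 RW=1 US=1 PS=0]
  L1: frame=0x2E idx=13 entry=0x2F007 [P=1 RW=1 US=1 PS=0]
  L2: frame=0x2F idx=9 entry=0x32007 [P=1 RW=1 US=1 PS=0]
  L3: frame=0x32 idx=5 entry=0x36007 [P=1 RW=1 US=1 PS=0]
  ⇒ phys 0x3687C  [4 reads]

Access #0 PA: 0x3687C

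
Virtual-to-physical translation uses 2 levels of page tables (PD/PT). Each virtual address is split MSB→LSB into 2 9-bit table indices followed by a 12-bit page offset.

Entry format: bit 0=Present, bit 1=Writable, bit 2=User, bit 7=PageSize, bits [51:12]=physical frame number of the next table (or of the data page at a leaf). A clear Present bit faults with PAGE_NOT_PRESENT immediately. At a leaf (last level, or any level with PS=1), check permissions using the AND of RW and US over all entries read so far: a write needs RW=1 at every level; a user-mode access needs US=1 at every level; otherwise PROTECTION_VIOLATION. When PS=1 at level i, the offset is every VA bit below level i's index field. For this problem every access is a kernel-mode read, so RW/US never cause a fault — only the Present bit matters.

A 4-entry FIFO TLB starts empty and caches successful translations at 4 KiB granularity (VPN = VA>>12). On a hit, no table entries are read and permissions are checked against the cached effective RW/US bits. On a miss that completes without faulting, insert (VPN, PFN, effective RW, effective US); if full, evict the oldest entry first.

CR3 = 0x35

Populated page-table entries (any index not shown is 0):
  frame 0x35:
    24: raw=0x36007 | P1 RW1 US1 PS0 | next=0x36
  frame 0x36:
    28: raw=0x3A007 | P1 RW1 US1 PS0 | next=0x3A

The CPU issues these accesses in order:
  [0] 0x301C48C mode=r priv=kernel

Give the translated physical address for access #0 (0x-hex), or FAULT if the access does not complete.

Trace:
#0 VA=0x301C48C (r,kernel):
  lvl0: tbl 0x35, slot 24 ⇒ 0x36007 (P1/RW1/US1/PS0)
  lvl1: tbl 0x36, slot 28 ⇒ 0x3A007 (P1/RW1/US1/PS0)
  ✓ 0x3A48C  — 2 lookups

Access #0 PA: 0x3A48C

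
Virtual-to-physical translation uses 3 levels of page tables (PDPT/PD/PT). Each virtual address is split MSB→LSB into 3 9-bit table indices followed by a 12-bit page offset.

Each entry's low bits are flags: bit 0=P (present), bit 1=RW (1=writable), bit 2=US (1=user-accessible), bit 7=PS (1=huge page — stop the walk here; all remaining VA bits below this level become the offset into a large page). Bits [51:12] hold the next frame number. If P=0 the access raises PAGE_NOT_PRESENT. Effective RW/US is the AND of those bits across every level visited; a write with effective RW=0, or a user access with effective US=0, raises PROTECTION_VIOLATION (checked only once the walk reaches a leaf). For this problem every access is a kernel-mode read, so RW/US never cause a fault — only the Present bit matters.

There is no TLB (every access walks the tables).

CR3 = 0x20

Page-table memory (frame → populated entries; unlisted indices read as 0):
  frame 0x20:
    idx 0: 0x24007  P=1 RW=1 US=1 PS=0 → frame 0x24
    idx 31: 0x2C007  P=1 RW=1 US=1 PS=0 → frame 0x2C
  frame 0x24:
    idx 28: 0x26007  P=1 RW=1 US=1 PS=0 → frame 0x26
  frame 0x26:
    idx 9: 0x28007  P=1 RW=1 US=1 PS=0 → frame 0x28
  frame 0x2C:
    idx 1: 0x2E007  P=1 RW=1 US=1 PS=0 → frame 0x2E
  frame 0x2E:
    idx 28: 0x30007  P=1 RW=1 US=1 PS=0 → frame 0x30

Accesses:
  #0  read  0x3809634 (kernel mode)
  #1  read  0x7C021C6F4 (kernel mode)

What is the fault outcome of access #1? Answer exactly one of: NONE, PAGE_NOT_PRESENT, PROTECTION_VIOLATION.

Walk each access:
#0 VA=0x3809634 (r,kernel):
  [0] read 0x20 idx=0: raw=0x24007 flags P=1 W=1 U=1 S=0
  [1] read 0x24 idx=28: raw=0x26007 flags P=1 W=1 U=1 S=0
  [2] read 0x26 idx=9: raw=0x28007 flags P=1 W=1 U=1 S=0
  → PA=0x28634  (3 entries read)
#1 VA=0x7C021C6F4 (r,kernel):
  [0] read 0x20 idx=31: raw=0x2C007 flags P=1 W=1 U=1 S=0
  [1] read 0x2C idx=1: raw=0x2E007 flags P=1 W=1 U=1 S=0
  [2] read 0x2E idx=28: raw=0x30007 flags P=1 W=1 U=1 S=0
  → PA=0x306F4  (3 entries read)

Access #1 fault: NONE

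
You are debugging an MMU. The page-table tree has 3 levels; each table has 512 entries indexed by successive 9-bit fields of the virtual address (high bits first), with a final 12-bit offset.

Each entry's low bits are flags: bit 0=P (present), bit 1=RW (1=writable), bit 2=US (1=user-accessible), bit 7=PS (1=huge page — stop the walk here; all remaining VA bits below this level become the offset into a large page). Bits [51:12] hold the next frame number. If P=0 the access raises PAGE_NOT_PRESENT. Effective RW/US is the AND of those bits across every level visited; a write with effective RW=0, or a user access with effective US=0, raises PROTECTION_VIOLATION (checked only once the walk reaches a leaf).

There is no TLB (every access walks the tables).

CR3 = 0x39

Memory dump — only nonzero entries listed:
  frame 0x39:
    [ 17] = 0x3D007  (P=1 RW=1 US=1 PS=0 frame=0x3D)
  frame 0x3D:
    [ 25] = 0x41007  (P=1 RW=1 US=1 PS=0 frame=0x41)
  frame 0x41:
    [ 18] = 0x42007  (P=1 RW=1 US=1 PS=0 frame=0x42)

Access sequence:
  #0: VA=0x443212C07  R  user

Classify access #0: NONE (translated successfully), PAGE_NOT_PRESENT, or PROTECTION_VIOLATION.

Walk each access:
#0 VA=0x443212C07 (r,user):
  L0: frame=0x39 idx=17 entry=0x3D007 [P=1 RW=1 US=1 PS=0]
  L1: frame=0x3D idx=25 entry=0x41007 [P=1 RW=1 US=1 PS=0]
  L2: frame=0x41 idx=18 entry=0x42007 [P=1 RW=1 US=1 PS=0]
  ✓ 0x42C07  — 3 lookups

Access #0 fault: NONE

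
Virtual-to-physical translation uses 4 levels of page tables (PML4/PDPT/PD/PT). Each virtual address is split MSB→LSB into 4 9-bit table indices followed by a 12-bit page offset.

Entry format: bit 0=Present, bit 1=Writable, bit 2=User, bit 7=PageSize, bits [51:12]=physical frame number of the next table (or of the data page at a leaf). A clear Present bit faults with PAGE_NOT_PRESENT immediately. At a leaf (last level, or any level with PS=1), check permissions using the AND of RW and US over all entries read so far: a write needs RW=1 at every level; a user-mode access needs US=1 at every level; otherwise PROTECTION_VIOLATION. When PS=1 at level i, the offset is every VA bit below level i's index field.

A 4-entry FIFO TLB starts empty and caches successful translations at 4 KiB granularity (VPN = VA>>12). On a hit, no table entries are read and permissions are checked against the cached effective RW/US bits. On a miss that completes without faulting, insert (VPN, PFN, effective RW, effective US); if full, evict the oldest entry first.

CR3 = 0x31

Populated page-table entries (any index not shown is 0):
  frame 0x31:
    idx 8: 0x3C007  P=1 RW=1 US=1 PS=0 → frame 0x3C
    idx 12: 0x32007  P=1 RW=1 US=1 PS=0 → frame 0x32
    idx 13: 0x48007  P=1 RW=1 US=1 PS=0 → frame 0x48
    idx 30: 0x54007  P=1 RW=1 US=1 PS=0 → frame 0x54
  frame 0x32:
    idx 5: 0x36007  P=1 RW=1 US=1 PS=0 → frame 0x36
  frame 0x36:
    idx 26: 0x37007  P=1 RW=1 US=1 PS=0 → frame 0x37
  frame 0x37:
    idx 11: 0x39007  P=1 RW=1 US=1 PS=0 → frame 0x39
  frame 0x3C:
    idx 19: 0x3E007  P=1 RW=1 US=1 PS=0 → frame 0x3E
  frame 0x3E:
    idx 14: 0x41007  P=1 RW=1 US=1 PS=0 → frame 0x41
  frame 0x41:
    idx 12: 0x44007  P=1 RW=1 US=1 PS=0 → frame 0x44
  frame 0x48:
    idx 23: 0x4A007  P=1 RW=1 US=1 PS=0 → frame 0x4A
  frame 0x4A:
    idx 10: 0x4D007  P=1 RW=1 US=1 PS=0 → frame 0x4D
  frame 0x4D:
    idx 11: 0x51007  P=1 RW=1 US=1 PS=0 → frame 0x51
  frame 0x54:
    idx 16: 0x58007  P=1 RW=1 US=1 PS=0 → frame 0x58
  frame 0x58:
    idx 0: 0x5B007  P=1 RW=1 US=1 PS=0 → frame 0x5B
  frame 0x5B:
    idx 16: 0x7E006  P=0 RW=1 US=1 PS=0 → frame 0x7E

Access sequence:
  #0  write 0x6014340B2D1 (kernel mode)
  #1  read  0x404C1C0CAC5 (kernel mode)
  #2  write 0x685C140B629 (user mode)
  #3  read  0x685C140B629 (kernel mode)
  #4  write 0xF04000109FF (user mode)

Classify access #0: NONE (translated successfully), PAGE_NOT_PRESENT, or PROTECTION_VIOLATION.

Walk each access:
#0 VA=0x6014340B2D1 (w,kernel):
  L0: frame=0x31 idx=12 entry=0x32007 [P=1 RW=1 US=1 PS=0]
  L1: frame=0x32 idx=5 entry=0x36007 [P=1 RW=1 US=1 PS=0]
  L2: frame=0x36 idx=26 entry=0x37007 [P=1 RW=1 US=1 PS=0]
  L3: frame=0x37 idx=11 entry=0x39007 [P=1 RW=1 US=1 PS=0]
  ✓ 0x392D1  — 4 lookups
#1 VA=0x404C1C0CAC5 (r,kernel):
  L0: frame=0x31 idx=8 entry=0x3C007 [P=1 RW=1 US=1 PS=0]
  L1: frame=0x3C idx=19 entry=0x3E007 [P=1 RW=1 US=1 PS=0]
  L2: frame=0x3E idx=14 entry=0x41007 [P=1 RW=1 US=1 PS=0]
  L3: frame=0x41 idx=12 entry=0x44007 [P=1 RW=1 US=1 PS=0]
  ✓ 0x44AC5  — 4 lookups
#2 VA=0x685C140B629 (w,user):
  L0: frame=0x31 idx=13 entry=0x48007 [P=1 RW=1 US=1 PS=0]
  L1: frame=0x48 idx=23 entry=0x4A007 [P=1 RW=1 US=1 PS=0]
  L2: frame=0x4A idx=10 entry=0x4D007 [P=1 RW=1 US=1 PS=0]
  L3: frame=0x4D idx=11 entry=0x51007 [P=1 RW=1 US=1 PS=0]
  ✓ 0x51629  — 4 lookups
#3 VA=0x685C140B629 (r,kernel):
  TLB hit vpn=0x685C140B → PA=0x51629
#4 VA=0xF04000109FF (w,user):
  L0: frame=0x31 idx=30 entry=0x54007 [P=1 RW=1 US=1 PS=0]
  L1: frame=0x54 idx=16 entry=0x58007 [P=1 RW=1 US=1 PS=0]
  L2: frame=0x58 idx=0 entry=0x5B007 [P=1 RW=1 US=1 PS=0]
  L3: frame=0x5B idx=16 entry=0x7E006 [P=0 RW=1 US=1 PS=0]
  ⇒ fault: PAGE_NOT_PRESENT  — 4 lookups

Access #0 fault: NONE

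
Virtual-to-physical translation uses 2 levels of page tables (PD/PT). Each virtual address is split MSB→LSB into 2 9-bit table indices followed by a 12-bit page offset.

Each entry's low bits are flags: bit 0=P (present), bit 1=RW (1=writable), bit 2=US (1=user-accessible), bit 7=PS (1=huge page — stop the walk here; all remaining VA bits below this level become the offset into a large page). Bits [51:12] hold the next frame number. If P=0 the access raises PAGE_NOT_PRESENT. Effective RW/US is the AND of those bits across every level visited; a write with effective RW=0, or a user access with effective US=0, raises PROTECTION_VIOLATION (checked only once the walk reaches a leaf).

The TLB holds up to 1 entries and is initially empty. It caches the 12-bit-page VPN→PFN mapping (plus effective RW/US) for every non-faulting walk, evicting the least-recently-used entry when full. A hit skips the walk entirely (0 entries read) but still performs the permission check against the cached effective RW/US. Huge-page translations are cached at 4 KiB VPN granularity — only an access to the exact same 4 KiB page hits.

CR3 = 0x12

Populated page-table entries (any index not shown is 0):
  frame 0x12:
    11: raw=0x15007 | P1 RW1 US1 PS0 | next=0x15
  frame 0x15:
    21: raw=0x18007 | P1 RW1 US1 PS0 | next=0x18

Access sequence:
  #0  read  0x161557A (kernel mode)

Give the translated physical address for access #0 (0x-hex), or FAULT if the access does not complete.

Walk each access:
#0 VA=0x161557A (r,kernel):
  [0] read 0x12 idx=11: raw=0x15007 flags P=1 W=1 U=1 S=0
  [1] read 0x15 idx=21: raw=0x18007 flags P=1 W=1 U=1 S=0
  ⇒ phys 0x1857A  [2 reads]

Access #0 PA: 0x1857A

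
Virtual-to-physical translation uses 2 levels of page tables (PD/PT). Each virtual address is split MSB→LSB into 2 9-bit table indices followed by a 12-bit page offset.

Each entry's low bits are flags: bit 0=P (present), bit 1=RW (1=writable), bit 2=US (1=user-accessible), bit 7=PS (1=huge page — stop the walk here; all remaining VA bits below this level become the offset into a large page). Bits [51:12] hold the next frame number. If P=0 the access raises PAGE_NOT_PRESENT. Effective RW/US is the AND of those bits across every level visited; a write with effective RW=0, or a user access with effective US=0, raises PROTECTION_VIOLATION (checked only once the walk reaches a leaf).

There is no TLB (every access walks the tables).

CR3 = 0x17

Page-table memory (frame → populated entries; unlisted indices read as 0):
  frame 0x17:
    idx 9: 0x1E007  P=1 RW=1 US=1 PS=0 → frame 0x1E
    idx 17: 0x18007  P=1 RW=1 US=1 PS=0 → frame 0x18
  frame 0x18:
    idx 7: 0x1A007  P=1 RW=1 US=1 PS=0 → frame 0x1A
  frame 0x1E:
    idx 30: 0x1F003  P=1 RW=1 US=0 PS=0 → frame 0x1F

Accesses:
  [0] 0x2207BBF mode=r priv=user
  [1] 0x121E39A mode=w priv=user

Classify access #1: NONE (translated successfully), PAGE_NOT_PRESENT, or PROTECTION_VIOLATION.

Trace:
#0 VA=0x2207BBF (r,user):
  L0 @0x17[17] → 0x18007  P=1,RW=1,US=1,PS=0
  L1 @0x18[7] → 0x1A007  P=1,RW=1,US=1,PS=0
  ⇒ phys 0x1ABBF  [2 reads]
#1 VA=0x121E39A (w,user):
  L0 @0x17[9] → 0x1E007  P=1,RW=1,US=1,PS=0
  L1 @0x1E[30] → 0x1F003  P=1,RW=1,US=0,PS=0
  → PROTECTION_VIOLATION  (2 entries read)

Access #1 fault: PROTECTION_VIOLATION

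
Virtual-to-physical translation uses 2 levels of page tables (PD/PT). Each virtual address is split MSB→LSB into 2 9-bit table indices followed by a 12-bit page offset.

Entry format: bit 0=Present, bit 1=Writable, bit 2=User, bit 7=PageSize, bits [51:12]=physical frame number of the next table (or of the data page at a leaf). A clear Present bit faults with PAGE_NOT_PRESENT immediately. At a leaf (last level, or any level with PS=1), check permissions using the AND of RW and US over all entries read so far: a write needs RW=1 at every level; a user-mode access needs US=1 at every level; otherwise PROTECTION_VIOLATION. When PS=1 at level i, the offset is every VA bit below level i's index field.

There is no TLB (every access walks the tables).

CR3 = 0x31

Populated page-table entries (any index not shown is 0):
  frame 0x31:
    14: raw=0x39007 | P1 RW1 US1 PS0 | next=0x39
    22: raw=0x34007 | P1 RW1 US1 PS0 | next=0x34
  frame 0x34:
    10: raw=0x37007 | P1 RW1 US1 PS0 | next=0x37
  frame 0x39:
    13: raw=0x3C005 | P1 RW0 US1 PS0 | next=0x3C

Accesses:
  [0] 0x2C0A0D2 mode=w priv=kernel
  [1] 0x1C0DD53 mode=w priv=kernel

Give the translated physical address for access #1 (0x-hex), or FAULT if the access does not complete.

Per-access translation:
#0 VA=0x2C0A0D2 (w,kernel):
  L0: frame=0x31 idx=22 entry=0x34007 [P=1 RW=1 US=1 PS=0]
  L1: frame=0x34 idx=10 entry=0x37007 [P=1 RW=1 US=1 PS=0]
  → PA=0x370D2  (2 entries read)
#1 VA=0x1C0DD53 (w,kernel):
  L0: frame=0x31 idx=14 entry=0x39007 [P=1 RW=1 US=1 PS=0]
  L1: frame=0x39 idx=13 entry=0x3C005 [P=1 RW=0 US=1 PS=0]
  ✗ PROTECTION_VIOLATION  [2 reads]

Access #1 PA: FAULT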